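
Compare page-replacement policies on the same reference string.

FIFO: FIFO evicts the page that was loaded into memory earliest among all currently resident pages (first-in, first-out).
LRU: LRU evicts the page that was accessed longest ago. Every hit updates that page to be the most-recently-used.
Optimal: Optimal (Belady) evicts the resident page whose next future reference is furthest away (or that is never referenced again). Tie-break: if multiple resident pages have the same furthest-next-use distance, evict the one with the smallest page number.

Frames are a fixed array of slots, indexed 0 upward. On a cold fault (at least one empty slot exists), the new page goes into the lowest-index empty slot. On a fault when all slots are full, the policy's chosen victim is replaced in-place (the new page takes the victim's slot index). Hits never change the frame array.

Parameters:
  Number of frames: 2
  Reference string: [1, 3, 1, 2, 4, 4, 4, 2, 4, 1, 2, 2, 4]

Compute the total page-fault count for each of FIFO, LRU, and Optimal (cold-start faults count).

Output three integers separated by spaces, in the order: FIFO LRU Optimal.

--- FIFO ---
  step 0: ref 1 -> FAULT, frames=[1,-] (faults so far: 1)
  step 1: ref 3 -> FAULT, frames=[1,3] (faults so far: 2)
  step 2: ref 1 -> HIT, frames=[1,3] (faults so far: 2)
  step 3: ref 2 -> FAULT, evict 1, frames=[2,3] (faults so far: 3)
  step 4: ref 4 -> FAULT, evict 3, frames=[2,4] (faults so far: 4)
  step 5: ref 4 -> HIT, frames=[2,4] (faults so far: 4)
  step 6: ref 4 -> HIT, frames=[2,4] (faults so far: 4)
  step 7: ref 2 -> HIT, frames=[2,4] (faults so far: 4)
  step 8: ref 4 -> HIT, frames=[2,4] (faults so far: 4)
  step 9: ref 1 -> FAULT, evict 2, frames=[1,4] (faults so far: 5)
  step 10: ref 2 -> FAULT, evict 4, frames=[1,2] (faults so far: 6)
  step 11: ref 2 -> HIT, frames=[1,2] (faults so far: 6)
  step 12: ref 4 -> FAULT, evict 1, frames=[4,2] (faults so far: 7)
  FIFO total faults: 7
--- LRU ---
  step 0: ref 1 -> FAULT, frames=[1,-] (faults so far: 1)
  step 1: ref 3 -> FAULT, frames=[1,3] (faults so far: 2)
  step 2: ref 1 -> HIT, frames=[1,3] (faults so far: 2)
  step 3: ref 2 -> FAULT, evict 3, frames=[1,2] (faults so far: 3)
  step 4: ref 4 -> FAULT, evict 1, frames=[4,2] (faults so far: 4)
  step 5: ref 4 -> HIT, frames=[4,2] (faults so far: 4)
  step 6: ref 4 -> HIT, frames=[4,2] (faults so far: 4)
  step 7: ref 2 -> HIT, frames=[4,2] (faults so far: 4)
  step 8: ref 4 -> HIT, frames=[4,2] (faults so far: 4)
  step 9: ref 1 -> FAULT, evict 2, frames=[4,1] (faults so far: 5)
  step 10: ref 2 -> FAULT, evict 4, frames=[2,1] (faults so far: 6)
  step 11: ref 2 -> HIT, frames=[2,1] (faults so far: 6)
  step 12: ref 4 -> FAULT, evict 1, frames=[2,4] (faults so far: 7)
  LRU total faults: 7
--- Optimal ---
  step 0: ref 1 -> FAULT, frames=[1,-] (faults so far: 1)
  step 1: ref 3 -> FAULT, frames=[1,3] (faults so far: 2)
  step 2: ref 1 -> HIT, frames=[1,3] (faults so far: 2)
  step 3: ref 2 -> FAULT, evict 3, frames=[1,2] (faults so far: 3)
  step 4: ref 4 -> FAULT, evict 1, frames=[4,2] (faults so far: 4)
  step 5: ref 4 -> HIT, frames=[4,2] (faults so far: 4)
  step 6: ref 4 -> HIT, frames=[4,2] (faults so far: 4)
  step 7: ref 2 -> HIT, frames=[4,2] (faults so far: 4)
  step 8: ref 4 -> HIT, frames=[4,2] (faults so far: 4)
  step 9: ref 1 -> FAULT, evict 4, frames=[1,2] (faults so far: 5)
  step 10: ref 2 -> HIT, frames=[1,2] (faults so far: 5)
  step 11: ref 2 -> HIT, frames=[1,2] (faults so far: 5)
  step 12: ref 4 -> FAULT, evict 1, frames=[4,2] (faults so far: 6)
  Optimal total faults: 6

Answer: 7 7 6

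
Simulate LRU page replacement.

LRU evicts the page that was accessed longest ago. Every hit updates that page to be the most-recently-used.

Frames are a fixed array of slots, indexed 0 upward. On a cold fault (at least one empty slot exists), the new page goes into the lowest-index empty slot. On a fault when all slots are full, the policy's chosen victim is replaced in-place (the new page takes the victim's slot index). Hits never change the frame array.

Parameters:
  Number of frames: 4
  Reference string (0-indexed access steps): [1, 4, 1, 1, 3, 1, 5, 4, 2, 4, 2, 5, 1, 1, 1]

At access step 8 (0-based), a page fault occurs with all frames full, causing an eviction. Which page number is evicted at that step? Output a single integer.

Answer: 3

Derivation:
Step 0: ref 1 -> FAULT, frames=[1,-,-,-]
Step 1: ref 4 -> FAULT, frames=[1,4,-,-]
Step 2: ref 1 -> HIT, frames=[1,4,-,-]
Step 3: ref 1 -> HIT, frames=[1,4,-,-]
Step 4: ref 3 -> FAULT, frames=[1,4,3,-]
Step 5: ref 1 -> HIT, frames=[1,4,3,-]
Step 6: ref 5 -> FAULT, frames=[1,4,3,5]
Step 7: ref 4 -> HIT, frames=[1,4,3,5]
Step 8: ref 2 -> FAULT, evict 3, frames=[1,4,2,5]
At step 8: evicted page 3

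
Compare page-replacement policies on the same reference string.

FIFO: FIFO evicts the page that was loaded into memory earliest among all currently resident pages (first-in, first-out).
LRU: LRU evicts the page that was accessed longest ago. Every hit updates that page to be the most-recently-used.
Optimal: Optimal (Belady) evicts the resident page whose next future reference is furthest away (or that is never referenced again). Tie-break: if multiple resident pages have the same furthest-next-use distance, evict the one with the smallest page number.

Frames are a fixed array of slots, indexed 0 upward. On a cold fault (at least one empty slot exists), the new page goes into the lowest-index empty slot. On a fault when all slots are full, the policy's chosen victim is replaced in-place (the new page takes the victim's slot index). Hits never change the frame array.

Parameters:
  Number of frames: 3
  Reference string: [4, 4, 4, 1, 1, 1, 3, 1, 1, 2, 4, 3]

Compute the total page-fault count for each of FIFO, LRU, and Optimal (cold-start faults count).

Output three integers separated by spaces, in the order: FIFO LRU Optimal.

--- FIFO ---
  step 0: ref 4 -> FAULT, frames=[4,-,-] (faults so far: 1)
  step 1: ref 4 -> HIT, frames=[4,-,-] (faults so far: 1)
  step 2: ref 4 -> HIT, frames=[4,-,-] (faults so far: 1)
  step 3: ref 1 -> FAULT, frames=[4,1,-] (faults so far: 2)
  step 4: ref 1 -> HIT, frames=[4,1,-] (faults so far: 2)
  step 5: ref 1 -> HIT, frames=[4,1,-] (faults so far: 2)
  step 6: ref 3 -> FAULT, frames=[4,1,3] (faults so far: 3)
  step 7: ref 1 -> HIT, frames=[4,1,3] (faults so far: 3)
  step 8: ref 1 -> HIT, frames=[4,1,3] (faults so far: 3)
  step 9: ref 2 -> FAULT, evict 4, frames=[2,1,3] (faults so far: 4)
  step 10: ref 4 -> FAULT, evict 1, frames=[2,4,3] (faults so far: 5)
  step 11: ref 3 -> HIT, frames=[2,4,3] (faults so far: 5)
  FIFO total faults: 5
--- LRU ---
  step 0: ref 4 -> FAULT, frames=[4,-,-] (faults so far: 1)
  step 1: ref 4 -> HIT, frames=[4,-,-] (faults so far: 1)
  step 2: ref 4 -> HIT, frames=[4,-,-] (faults so far: 1)
  step 3: ref 1 -> FAULT, frames=[4,1,-] (faults so far: 2)
  step 4: ref 1 -> HIT, frames=[4,1,-] (faults so far: 2)
  step 5: ref 1 -> HIT, frames=[4,1,-] (faults so far: 2)
  step 6: ref 3 -> FAULT, frames=[4,1,3] (faults so far: 3)
  step 7: ref 1 -> HIT, frames=[4,1,3] (faults so far: 3)
  step 8: ref 1 -> HIT, frames=[4,1,3] (faults so far: 3)
  step 9: ref 2 -> FAULT, evict 4, frames=[2,1,3] (faults so far: 4)
  step 10: ref 4 -> FAULT, evict 3, frames=[2,1,4] (faults so far: 5)
  step 11: ref 3 -> FAULT, evict 1, frames=[2,3,4] (faults so far: 6)
  LRU total faults: 6
--- Optimal ---
  step 0: ref 4 -> FAULT, frames=[4,-,-] (faults so far: 1)
  step 1: ref 4 -> HIT, frames=[4,-,-] (faults so far: 1)
  step 2: ref 4 -> HIT, frames=[4,-,-] (faults so far: 1)
  step 3: ref 1 -> FAULT, frames=[4,1,-] (faults so far: 2)
  step 4: ref 1 -> HIT, frames=[4,1,-] (faults so far: 2)
  step 5: ref 1 -> HIT, frames=[4,1,-] (faults so far: 2)
  step 6: ref 3 -> FAULT, frames=[4,1,3] (faults so far: 3)
  step 7: ref 1 -> HIT, frames=[4,1,3] (faults so far: 3)
  step 8: ref 1 -> HIT, frames=[4,1,3] (faults so far: 3)
  step 9: ref 2 -> FAULT, evict 1, frames=[4,2,3] (faults so far: 4)
  step 10: ref 4 -> HIT, frames=[4,2,3] (faults so far: 4)
  step 11: ref 3 -> HIT, frames=[4,2,3] (faults so far: 4)
  Optimal total faults: 4

Answer: 5 6 4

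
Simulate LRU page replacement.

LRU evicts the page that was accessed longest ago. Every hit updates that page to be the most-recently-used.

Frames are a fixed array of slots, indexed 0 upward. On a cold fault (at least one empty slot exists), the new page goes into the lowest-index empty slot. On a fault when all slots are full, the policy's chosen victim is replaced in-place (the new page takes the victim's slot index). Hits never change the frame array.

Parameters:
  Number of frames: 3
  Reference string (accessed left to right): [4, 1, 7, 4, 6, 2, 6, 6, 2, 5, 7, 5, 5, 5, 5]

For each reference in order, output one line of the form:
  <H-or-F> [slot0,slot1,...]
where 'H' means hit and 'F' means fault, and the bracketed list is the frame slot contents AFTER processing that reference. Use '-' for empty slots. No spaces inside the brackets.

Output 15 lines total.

F [4,-,-]
F [4,1,-]
F [4,1,7]
H [4,1,7]
F [4,6,7]
F [4,6,2]
H [4,6,2]
H [4,6,2]
H [4,6,2]
F [5,6,2]
F [5,7,2]
H [5,7,2]
H [5,7,2]
H [5,7,2]
H [5,7,2]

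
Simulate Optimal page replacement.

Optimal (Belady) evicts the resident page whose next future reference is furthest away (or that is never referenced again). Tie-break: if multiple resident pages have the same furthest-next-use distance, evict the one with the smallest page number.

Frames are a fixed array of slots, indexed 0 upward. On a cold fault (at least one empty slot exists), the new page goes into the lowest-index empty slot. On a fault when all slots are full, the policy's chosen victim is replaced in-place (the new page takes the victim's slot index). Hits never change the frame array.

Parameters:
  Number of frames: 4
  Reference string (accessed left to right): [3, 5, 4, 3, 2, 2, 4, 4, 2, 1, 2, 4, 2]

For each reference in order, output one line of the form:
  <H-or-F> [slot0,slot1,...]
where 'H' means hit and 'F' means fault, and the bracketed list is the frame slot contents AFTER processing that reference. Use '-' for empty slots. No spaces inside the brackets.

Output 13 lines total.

F [3,-,-,-]
F [3,5,-,-]
F [3,5,4,-]
H [3,5,4,-]
F [3,5,4,2]
H [3,5,4,2]
H [3,5,4,2]
H [3,5,4,2]
H [3,5,4,2]
F [1,5,4,2]
H [1,5,4,2]
H [1,5,4,2]
H [1,5,4,2]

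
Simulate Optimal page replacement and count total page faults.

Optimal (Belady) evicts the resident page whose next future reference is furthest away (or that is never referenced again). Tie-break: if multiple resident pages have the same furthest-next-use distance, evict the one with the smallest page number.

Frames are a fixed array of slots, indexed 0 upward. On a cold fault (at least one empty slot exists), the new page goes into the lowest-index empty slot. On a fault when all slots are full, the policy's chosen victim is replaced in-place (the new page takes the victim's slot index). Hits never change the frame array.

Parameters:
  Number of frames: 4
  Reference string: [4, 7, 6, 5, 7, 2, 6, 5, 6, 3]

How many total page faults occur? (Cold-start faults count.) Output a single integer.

Step 0: ref 4 → FAULT, frames=[4,-,-,-]
Step 1: ref 7 → FAULT, frames=[4,7,-,-]
Step 2: ref 6 → FAULT, frames=[4,7,6,-]
Step 3: ref 5 → FAULT, frames=[4,7,6,5]
Step 4: ref 7 → HIT, frames=[4,7,6,5]
Step 5: ref 2 → FAULT (evict 4), frames=[2,7,6,5]
Step 6: ref 6 → HIT, frames=[2,7,6,5]
Step 7: ref 5 → HIT, frames=[2,7,6,5]
Step 8: ref 6 → HIT, frames=[2,7,6,5]
Step 9: ref 3 → FAULT (evict 2), frames=[3,7,6,5]
Total faults: 6

Answer: 6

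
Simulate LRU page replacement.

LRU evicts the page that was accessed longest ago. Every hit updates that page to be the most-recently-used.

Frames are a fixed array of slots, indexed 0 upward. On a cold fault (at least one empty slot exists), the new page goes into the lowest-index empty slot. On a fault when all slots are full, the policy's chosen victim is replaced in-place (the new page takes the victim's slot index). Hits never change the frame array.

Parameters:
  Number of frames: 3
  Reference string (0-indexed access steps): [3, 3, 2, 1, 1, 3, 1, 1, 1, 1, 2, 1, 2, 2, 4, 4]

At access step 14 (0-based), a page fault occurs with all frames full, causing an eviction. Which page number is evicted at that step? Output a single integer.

Step 0: ref 3 -> FAULT, frames=[3,-,-]
Step 1: ref 3 -> HIT, frames=[3,-,-]
Step 2: ref 2 -> FAULT, frames=[3,2,-]
Step 3: ref 1 -> FAULT, frames=[3,2,1]
Step 4: ref 1 -> HIT, frames=[3,2,1]
Step 5: ref 3 -> HIT, frames=[3,2,1]
Step 6: ref 1 -> HIT, frames=[3,2,1]
Step 7: ref 1 -> HIT, frames=[3,2,1]
Step 8: ref 1 -> HIT, frames=[3,2,1]
Step 9: ref 1 -> HIT, frames=[3,2,1]
Step 10: ref 2 -> HIT, frames=[3,2,1]
Step 11: ref 1 -> HIT, frames=[3,2,1]
Step 12: ref 2 -> HIT, frames=[3,2,1]
Step 13: ref 2 -> HIT, frames=[3,2,1]
Step 14: ref 4 -> FAULT, evict 3, frames=[4,2,1]
At step 14: evicted page 3

Answer: 3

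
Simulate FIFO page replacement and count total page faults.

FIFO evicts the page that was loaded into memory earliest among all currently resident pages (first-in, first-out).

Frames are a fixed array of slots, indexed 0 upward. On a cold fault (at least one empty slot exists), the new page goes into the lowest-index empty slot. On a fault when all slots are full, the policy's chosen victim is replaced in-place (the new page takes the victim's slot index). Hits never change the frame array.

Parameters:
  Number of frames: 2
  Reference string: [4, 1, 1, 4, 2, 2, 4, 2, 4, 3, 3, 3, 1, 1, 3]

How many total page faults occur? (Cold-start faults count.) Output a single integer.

Step 0: ref 4 → FAULT, frames=[4,-]
Step 1: ref 1 → FAULT, frames=[4,1]
Step 2: ref 1 → HIT, frames=[4,1]
Step 3: ref 4 → HIT, frames=[4,1]
Step 4: ref 2 → FAULT (evict 4), frames=[2,1]
Step 5: ref 2 → HIT, frames=[2,1]
Step 6: ref 4 → FAULT (evict 1), frames=[2,4]
Step 7: ref 2 → HIT, frames=[2,4]
Step 8: ref 4 → HIT, frames=[2,4]
Step 9: ref 3 → FAULT (evict 2), frames=[3,4]
Step 10: ref 3 → HIT, frames=[3,4]
Step 11: ref 3 → HIT, frames=[3,4]
Step 12: ref 1 → FAULT (evict 4), frames=[3,1]
Step 13: ref 1 → HIT, frames=[3,1]
Step 14: ref 3 → HIT, frames=[3,1]
Total faults: 6

Answer: 6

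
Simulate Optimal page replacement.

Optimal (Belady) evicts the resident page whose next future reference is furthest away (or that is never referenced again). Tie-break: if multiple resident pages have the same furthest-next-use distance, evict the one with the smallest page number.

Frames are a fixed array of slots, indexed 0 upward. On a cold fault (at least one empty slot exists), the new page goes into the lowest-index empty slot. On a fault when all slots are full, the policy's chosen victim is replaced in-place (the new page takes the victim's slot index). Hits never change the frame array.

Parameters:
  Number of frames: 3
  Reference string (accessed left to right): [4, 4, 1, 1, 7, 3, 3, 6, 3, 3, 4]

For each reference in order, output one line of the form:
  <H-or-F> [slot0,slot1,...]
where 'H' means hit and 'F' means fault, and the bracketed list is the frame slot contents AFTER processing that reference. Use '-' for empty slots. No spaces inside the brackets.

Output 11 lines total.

F [4,-,-]
H [4,-,-]
F [4,1,-]
H [4,1,-]
F [4,1,7]
F [4,3,7]
H [4,3,7]
F [4,3,6]
H [4,3,6]
H [4,3,6]
H [4,3,6]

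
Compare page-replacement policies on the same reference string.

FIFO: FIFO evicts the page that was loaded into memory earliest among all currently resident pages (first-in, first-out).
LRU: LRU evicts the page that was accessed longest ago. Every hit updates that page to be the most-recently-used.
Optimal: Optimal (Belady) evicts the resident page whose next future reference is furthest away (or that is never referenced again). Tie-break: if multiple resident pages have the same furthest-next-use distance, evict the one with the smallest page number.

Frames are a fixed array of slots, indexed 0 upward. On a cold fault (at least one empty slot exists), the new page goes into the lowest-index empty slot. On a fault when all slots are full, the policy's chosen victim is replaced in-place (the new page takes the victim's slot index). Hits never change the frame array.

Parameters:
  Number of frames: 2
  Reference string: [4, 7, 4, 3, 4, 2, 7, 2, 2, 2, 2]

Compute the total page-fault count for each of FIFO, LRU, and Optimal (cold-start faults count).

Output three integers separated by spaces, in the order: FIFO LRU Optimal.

--- FIFO ---
  step 0: ref 4 -> FAULT, frames=[4,-] (faults so far: 1)
  step 1: ref 7 -> FAULT, frames=[4,7] (faults so far: 2)
  step 2: ref 4 -> HIT, frames=[4,7] (faults so far: 2)
  step 3: ref 3 -> FAULT, evict 4, frames=[3,7] (faults so far: 3)
  step 4: ref 4 -> FAULT, evict 7, frames=[3,4] (faults so far: 4)
  step 5: ref 2 -> FAULT, evict 3, frames=[2,4] (faults so far: 5)
  step 6: ref 7 -> FAULT, evict 4, frames=[2,7] (faults so far: 6)
  step 7: ref 2 -> HIT, frames=[2,7] (faults so far: 6)
  step 8: ref 2 -> HIT, frames=[2,7] (faults so far: 6)
  step 9: ref 2 -> HIT, frames=[2,7] (faults so far: 6)
  step 10: ref 2 -> HIT, frames=[2,7] (faults so far: 6)
  FIFO total faults: 6
--- LRU ---
  step 0: ref 4 -> FAULT, frames=[4,-] (faults so far: 1)
  step 1: ref 7 -> FAULT, frames=[4,7] (faults so far: 2)
  step 2: ref 4 -> HIT, frames=[4,7] (faults so far: 2)
  step 3: ref 3 -> FAULT, evict 7, frames=[4,3] (faults so far: 3)
  step 4: ref 4 -> HIT, frames=[4,3] (faults so far: 3)
  step 5: ref 2 -> FAULT, evict 3, frames=[4,2] (faults so far: 4)
  step 6: ref 7 -> FAULT, evict 4, frames=[7,2] (faults so far: 5)
  step 7: ref 2 -> HIT, frames=[7,2] (faults so far: 5)
  step 8: ref 2 -> HIT, frames=[7,2] (faults so far: 5)
  step 9: ref 2 -> HIT, frames=[7,2] (faults so far: 5)
  step 10: ref 2 -> HIT, frames=[7,2] (faults so far: 5)
  LRU total faults: 5
--- Optimal ---
  step 0: ref 4 -> FAULT, frames=[4,-] (faults so far: 1)
  step 1: ref 7 -> FAULT, frames=[4,7] (faults so far: 2)
  step 2: ref 4 -> HIT, frames=[4,7] (faults so far: 2)
  step 3: ref 3 -> FAULT, evict 7, frames=[4,3] (faults so far: 3)
  step 4: ref 4 -> HIT, frames=[4,3] (faults so far: 3)
  step 5: ref 2 -> FAULT, evict 3, frames=[4,2] (faults so far: 4)
  step 6: ref 7 -> FAULT, evict 4, frames=[7,2] (faults so far: 5)
  step 7: ref 2 -> HIT, frames=[7,2] (faults so far: 5)
  step 8: ref 2 -> HIT, frames=[7,2] (faults so far: 5)
  step 9: ref 2 -> HIT, frames=[7,2] (faults so far: 5)
  step 10: ref 2 -> HIT, frames=[7,2] (faults so far: 5)
  Optimal total faults: 5

Answer: 6 5 5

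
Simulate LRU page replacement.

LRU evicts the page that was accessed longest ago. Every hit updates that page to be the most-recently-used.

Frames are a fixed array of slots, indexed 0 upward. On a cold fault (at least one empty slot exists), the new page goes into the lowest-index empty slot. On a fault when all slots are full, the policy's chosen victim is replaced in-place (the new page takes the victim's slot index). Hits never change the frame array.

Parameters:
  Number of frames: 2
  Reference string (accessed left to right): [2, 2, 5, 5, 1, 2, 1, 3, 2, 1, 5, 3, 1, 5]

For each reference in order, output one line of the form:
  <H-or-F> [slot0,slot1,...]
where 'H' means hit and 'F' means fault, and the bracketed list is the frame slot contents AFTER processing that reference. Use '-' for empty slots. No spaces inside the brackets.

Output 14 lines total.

F [2,-]
H [2,-]
F [2,5]
H [2,5]
F [1,5]
F [1,2]
H [1,2]
F [1,3]
F [2,3]
F [2,1]
F [5,1]
F [5,3]
F [1,3]
F [1,5]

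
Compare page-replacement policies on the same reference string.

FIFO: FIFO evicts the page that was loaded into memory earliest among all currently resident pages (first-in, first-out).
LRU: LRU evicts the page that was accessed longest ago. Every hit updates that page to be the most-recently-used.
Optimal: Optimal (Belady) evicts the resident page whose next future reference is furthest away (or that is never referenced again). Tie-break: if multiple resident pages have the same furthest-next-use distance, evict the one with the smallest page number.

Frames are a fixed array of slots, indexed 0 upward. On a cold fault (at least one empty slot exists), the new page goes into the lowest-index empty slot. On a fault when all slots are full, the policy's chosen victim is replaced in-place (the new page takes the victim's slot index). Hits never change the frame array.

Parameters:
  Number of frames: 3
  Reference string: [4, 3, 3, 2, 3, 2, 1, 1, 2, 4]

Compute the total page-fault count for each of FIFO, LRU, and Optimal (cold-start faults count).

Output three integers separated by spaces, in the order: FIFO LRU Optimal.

--- FIFO ---
  step 0: ref 4 -> FAULT, frames=[4,-,-] (faults so far: 1)
  step 1: ref 3 -> FAULT, frames=[4,3,-] (faults so far: 2)
  step 2: ref 3 -> HIT, frames=[4,3,-] (faults so far: 2)
  step 3: ref 2 -> FAULT, frames=[4,3,2] (faults so far: 3)
  step 4: ref 3 -> HIT, frames=[4,3,2] (faults so far: 3)
  step 5: ref 2 -> HIT, frames=[4,3,2] (faults so far: 3)
  step 6: ref 1 -> FAULT, evict 4, frames=[1,3,2] (faults so far: 4)
  step 7: ref 1 -> HIT, frames=[1,3,2] (faults so far: 4)
  step 8: ref 2 -> HIT, frames=[1,3,2] (faults so far: 4)
  step 9: ref 4 -> FAULT, evict 3, frames=[1,4,2] (faults so far: 5)
  FIFO total faults: 5
--- LRU ---
  step 0: ref 4 -> FAULT, frames=[4,-,-] (faults so far: 1)
  step 1: ref 3 -> FAULT, frames=[4,3,-] (faults so far: 2)
  step 2: ref 3 -> HIT, frames=[4,3,-] (faults so far: 2)
  step 3: ref 2 -> FAULT, frames=[4,3,2] (faults so far: 3)
  step 4: ref 3 -> HIT, frames=[4,3,2] (faults so far: 3)
  step 5: ref 2 -> HIT, frames=[4,3,2] (faults so far: 3)
  step 6: ref 1 -> FAULT, evict 4, frames=[1,3,2] (faults so far: 4)
  step 7: ref 1 -> HIT, frames=[1,3,2] (faults so far: 4)
  step 8: ref 2 -> HIT, frames=[1,3,2] (faults so far: 4)
  step 9: ref 4 -> FAULT, evict 3, frames=[1,4,2] (faults so far: 5)
  LRU total faults: 5
--- Optimal ---
  step 0: ref 4 -> FAULT, frames=[4,-,-] (faults so far: 1)
  step 1: ref 3 -> FAULT, frames=[4,3,-] (faults so far: 2)
  step 2: ref 3 -> HIT, frames=[4,3,-] (faults so far: 2)
  step 3: ref 2 -> FAULT, frames=[4,3,2] (faults so far: 3)
  step 4: ref 3 -> HIT, frames=[4,3,2] (faults so far: 3)
  step 5: ref 2 -> HIT, frames=[4,3,2] (faults so far: 3)
  step 6: ref 1 -> FAULT, evict 3, frames=[4,1,2] (faults so far: 4)
  step 7: ref 1 -> HIT, frames=[4,1,2] (faults so far: 4)
  step 8: ref 2 -> HIT, frames=[4,1,2] (faults so far: 4)
  step 9: ref 4 -> HIT, frames=[4,1,2] (faults so far: 4)
  Optimal total faults: 4

Answer: 5 5 4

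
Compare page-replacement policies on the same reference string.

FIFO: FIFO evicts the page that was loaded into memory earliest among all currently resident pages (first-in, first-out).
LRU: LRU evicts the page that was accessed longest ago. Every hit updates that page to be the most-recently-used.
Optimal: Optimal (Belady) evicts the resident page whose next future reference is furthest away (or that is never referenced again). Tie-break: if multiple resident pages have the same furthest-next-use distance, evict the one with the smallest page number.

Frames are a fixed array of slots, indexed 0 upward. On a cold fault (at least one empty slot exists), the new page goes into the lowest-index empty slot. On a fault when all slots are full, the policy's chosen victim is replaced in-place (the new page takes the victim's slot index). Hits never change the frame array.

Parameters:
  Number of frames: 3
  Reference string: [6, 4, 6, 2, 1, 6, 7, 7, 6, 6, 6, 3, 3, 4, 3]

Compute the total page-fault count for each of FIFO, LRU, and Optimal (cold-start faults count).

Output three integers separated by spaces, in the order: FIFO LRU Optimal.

--- FIFO ---
  step 0: ref 6 -> FAULT, frames=[6,-,-] (faults so far: 1)
  step 1: ref 4 -> FAULT, frames=[6,4,-] (faults so far: 2)
  step 2: ref 6 -> HIT, frames=[6,4,-] (faults so far: 2)
  step 3: ref 2 -> FAULT, frames=[6,4,2] (faults so far: 3)
  step 4: ref 1 -> FAULT, evict 6, frames=[1,4,2] (faults so far: 4)
  step 5: ref 6 -> FAULT, evict 4, frames=[1,6,2] (faults so far: 5)
  step 6: ref 7 -> FAULT, evict 2, frames=[1,6,7] (faults so far: 6)
  step 7: ref 7 -> HIT, frames=[1,6,7] (faults so far: 6)
  step 8: ref 6 -> HIT, frames=[1,6,7] (faults so far: 6)
  step 9: ref 6 -> HIT, frames=[1,6,7] (faults so far: 6)
  step 10: ref 6 -> HIT, frames=[1,6,7] (faults so far: 6)
  step 11: ref 3 -> FAULT, evict 1, frames=[3,6,7] (faults so far: 7)
  step 12: ref 3 -> HIT, frames=[3,6,7] (faults so far: 7)
  step 13: ref 4 -> FAULT, evict 6, frames=[3,4,7] (faults so far: 8)
  step 14: ref 3 -> HIT, frames=[3,4,7] (faults so far: 8)
  FIFO total faults: 8
--- LRU ---
  step 0: ref 6 -> FAULT, frames=[6,-,-] (faults so far: 1)
  step 1: ref 4 -> FAULT, frames=[6,4,-] (faults so far: 2)
  step 2: ref 6 -> HIT, frames=[6,4,-] (faults so far: 2)
  step 3: ref 2 -> FAULT, frames=[6,4,2] (faults so far: 3)
  step 4: ref 1 -> FAULT, evict 4, frames=[6,1,2] (faults so far: 4)
  step 5: ref 6 -> HIT, frames=[6,1,2] (faults so far: 4)
  step 6: ref 7 -> FAULT, evict 2, frames=[6,1,7] (faults so far: 5)
  step 7: ref 7 -> HIT, frames=[6,1,7] (faults so far: 5)
  step 8: ref 6 -> HIT, frames=[6,1,7] (faults so far: 5)
  step 9: ref 6 -> HIT, frames=[6,1,7] (faults so far: 5)
  step 10: ref 6 -> HIT, frames=[6,1,7] (faults so far: 5)
  step 11: ref 3 -> FAULT, evict 1, frames=[6,3,7] (faults so far: 6)
  step 12: ref 3 -> HIT, frames=[6,3,7] (faults so far: 6)
  step 13: ref 4 -> FAULT, evict 7, frames=[6,3,4] (faults so far: 7)
  step 14: ref 3 -> HIT, frames=[6,3,4] (faults so far: 7)
  LRU total faults: 7
--- Optimal ---
  step 0: ref 6 -> FAULT, frames=[6,-,-] (faults so far: 1)
  step 1: ref 4 -> FAULT, frames=[6,4,-] (faults so far: 2)
  step 2: ref 6 -> HIT, frames=[6,4,-] (faults so far: 2)
  step 3: ref 2 -> FAULT, frames=[6,4,2] (faults so far: 3)
  step 4: ref 1 -> FAULT, evict 2, frames=[6,4,1] (faults so far: 4)
  step 5: ref 6 -> HIT, frames=[6,4,1] (faults so far: 4)
  step 6: ref 7 -> FAULT, evict 1, frames=[6,4,7] (faults so far: 5)
  step 7: ref 7 -> HIT, frames=[6,4,7] (faults so far: 5)
  step 8: ref 6 -> HIT, frames=[6,4,7] (faults so far: 5)
  step 9: ref 6 -> HIT, frames=[6,4,7] (faults so far: 5)
  step 10: ref 6 -> HIT, frames=[6,4,7] (faults so far: 5)
  step 11: ref 3 -> FAULT, evict 6, frames=[3,4,7] (faults so far: 6)
  step 12: ref 3 -> HIT, frames=[3,4,7] (faults so far: 6)
  step 13: ref 4 -> HIT, frames=[3,4,7] (faults so far: 6)
  step 14: ref 3 -> HIT, frames=[3,4,7] (faults so far: 6)
  Optimal total faults: 6

Answer: 8 7 6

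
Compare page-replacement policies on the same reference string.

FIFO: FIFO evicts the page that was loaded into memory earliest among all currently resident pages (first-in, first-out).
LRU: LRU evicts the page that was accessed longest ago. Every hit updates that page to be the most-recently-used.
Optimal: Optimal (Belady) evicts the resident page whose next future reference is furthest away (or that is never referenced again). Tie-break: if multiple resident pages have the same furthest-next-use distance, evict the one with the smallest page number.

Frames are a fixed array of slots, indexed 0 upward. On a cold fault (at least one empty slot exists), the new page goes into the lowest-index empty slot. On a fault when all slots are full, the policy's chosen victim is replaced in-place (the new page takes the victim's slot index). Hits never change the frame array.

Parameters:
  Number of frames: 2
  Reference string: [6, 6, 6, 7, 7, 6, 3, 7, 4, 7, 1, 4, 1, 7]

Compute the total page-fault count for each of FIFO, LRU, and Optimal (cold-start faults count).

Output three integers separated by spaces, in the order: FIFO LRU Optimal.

Answer: 8 8 6

Derivation:
--- FIFO ---
  step 0: ref 6 -> FAULT, frames=[6,-] (faults so far: 1)
  step 1: ref 6 -> HIT, frames=[6,-] (faults so far: 1)
  step 2: ref 6 -> HIT, frames=[6,-] (faults so far: 1)
  step 3: ref 7 -> FAULT, frames=[6,7] (faults so far: 2)
  step 4: ref 7 -> HIT, frames=[6,7] (faults so far: 2)
  step 5: ref 6 -> HIT, frames=[6,7] (faults so far: 2)
  step 6: ref 3 -> FAULT, evict 6, frames=[3,7] (faults so far: 3)
  step 7: ref 7 -> HIT, frames=[3,7] (faults so far: 3)
  step 8: ref 4 -> FAULT, evict 7, frames=[3,4] (faults so far: 4)
  step 9: ref 7 -> FAULT, evict 3, frames=[7,4] (faults so far: 5)
  step 10: ref 1 -> FAULT, evict 4, frames=[7,1] (faults so far: 6)
  step 11: ref 4 -> FAULT, evict 7, frames=[4,1] (faults so far: 7)
  step 12: ref 1 -> HIT, frames=[4,1] (faults so far: 7)
  step 13: ref 7 -> FAULT, evict 1, frames=[4,7] (faults so far: 8)
  FIFO total faults: 8
--- LRU ---
  step 0: ref 6 -> FAULT, frames=[6,-] (faults so far: 1)
  step 1: ref 6 -> HIT, frames=[6,-] (faults so far: 1)
  step 2: ref 6 -> HIT, frames=[6,-] (faults so far: 1)
  step 3: ref 7 -> FAULT, frames=[6,7] (faults so far: 2)
  step 4: ref 7 -> HIT, frames=[6,7] (faults so far: 2)
  step 5: ref 6 -> HIT, frames=[6,7] (faults so far: 2)
  step 6: ref 3 -> FAULT, evict 7, frames=[6,3] (faults so far: 3)
  step 7: ref 7 -> FAULT, evict 6, frames=[7,3] (faults so far: 4)
  step 8: ref 4 -> FAULT, evict 3, frames=[7,4] (faults so far: 5)
  step 9: ref 7 -> HIT, frames=[7,4] (faults so far: 5)
  step 10: ref 1 -> FAULT, evict 4, frames=[7,1] (faults so far: 6)
  step 11: ref 4 -> FAULT, evict 7, frames=[4,1] (faults so far: 7)
  step 12: ref 1 -> HIT, frames=[4,1] (faults so far: 7)
  step 13: ref 7 -> FAULT, evict 4, frames=[7,1] (faults so far: 8)
  LRU total faults: 8
--- Optimal ---
  step 0: ref 6 -> FAULT, frames=[6,-] (faults so far: 1)
  step 1: ref 6 -> HIT, frames=[6,-] (faults so far: 1)
  step 2: ref 6 -> HIT, frames=[6,-] (faults so far: 1)
  step 3: ref 7 -> FAULT, frames=[6,7] (faults so far: 2)
  step 4: ref 7 -> HIT, frames=[6,7] (faults so far: 2)
  step 5: ref 6 -> HIT, frames=[6,7] (faults so far: 2)
  step 6: ref 3 -> FAULT, evict 6, frames=[3,7] (faults so far: 3)
  step 7: ref 7 -> HIT, frames=[3,7] (faults so far: 3)
  step 8: ref 4 -> FAULT, evict 3, frames=[4,7] (faults so far: 4)
  step 9: ref 7 -> HIT, frames=[4,7] (faults so far: 4)
  step 10: ref 1 -> FAULT, evict 7, frames=[4,1] (faults so far: 5)
  step 11: ref 4 -> HIT, frames=[4,1] (faults so far: 5)
  step 12: ref 1 -> HIT, frames=[4,1] (faults so far: 5)
  step 13: ref 7 -> FAULT, evict 1, frames=[4,7] (faults so far: 6)
  Optimal total faults: 6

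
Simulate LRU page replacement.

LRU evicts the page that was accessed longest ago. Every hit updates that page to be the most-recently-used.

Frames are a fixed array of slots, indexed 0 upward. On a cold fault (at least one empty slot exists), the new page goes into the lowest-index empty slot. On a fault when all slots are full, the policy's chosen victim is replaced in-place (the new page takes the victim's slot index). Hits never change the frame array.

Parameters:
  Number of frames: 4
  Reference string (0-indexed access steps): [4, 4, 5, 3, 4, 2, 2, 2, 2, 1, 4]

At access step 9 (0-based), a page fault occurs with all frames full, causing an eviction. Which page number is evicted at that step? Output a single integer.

Step 0: ref 4 -> FAULT, frames=[4,-,-,-]
Step 1: ref 4 -> HIT, frames=[4,-,-,-]
Step 2: ref 5 -> FAULT, frames=[4,5,-,-]
Step 3: ref 3 -> FAULT, frames=[4,5,3,-]
Step 4: ref 4 -> HIT, frames=[4,5,3,-]
Step 5: ref 2 -> FAULT, frames=[4,5,3,2]
Step 6: ref 2 -> HIT, frames=[4,5,3,2]
Step 7: ref 2 -> HIT, frames=[4,5,3,2]
Step 8: ref 2 -> HIT, frames=[4,5,3,2]
Step 9: ref 1 -> FAULT, evict 5, frames=[4,1,3,2]
At step 9: evicted page 5

Answer: 5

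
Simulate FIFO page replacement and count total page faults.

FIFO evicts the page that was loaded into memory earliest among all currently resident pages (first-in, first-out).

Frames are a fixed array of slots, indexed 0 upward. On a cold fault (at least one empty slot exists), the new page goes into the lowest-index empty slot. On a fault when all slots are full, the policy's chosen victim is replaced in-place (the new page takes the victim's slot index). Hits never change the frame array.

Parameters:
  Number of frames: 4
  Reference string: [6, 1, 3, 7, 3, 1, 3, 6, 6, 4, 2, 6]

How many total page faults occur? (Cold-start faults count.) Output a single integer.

Answer: 7

Derivation:
Step 0: ref 6 → FAULT, frames=[6,-,-,-]
Step 1: ref 1 → FAULT, frames=[6,1,-,-]
Step 2: ref 3 → FAULT, frames=[6,1,3,-]
Step 3: ref 7 → FAULT, frames=[6,1,3,7]
Step 4: ref 3 → HIT, frames=[6,1,3,7]
Step 5: ref 1 → HIT, frames=[6,1,3,7]
Step 6: ref 3 → HIT, frames=[6,1,3,7]
Step 7: ref 6 → HIT, frames=[6,1,3,7]
Step 8: ref 6 → HIT, frames=[6,1,3,7]
Step 9: ref 4 → FAULT (evict 6), frames=[4,1,3,7]
Step 10: ref 2 → FAULT (evict 1), frames=[4,2,3,7]
Step 11: ref 6 → FAULT (evict 3), frames=[4,2,6,7]
Total faults: 7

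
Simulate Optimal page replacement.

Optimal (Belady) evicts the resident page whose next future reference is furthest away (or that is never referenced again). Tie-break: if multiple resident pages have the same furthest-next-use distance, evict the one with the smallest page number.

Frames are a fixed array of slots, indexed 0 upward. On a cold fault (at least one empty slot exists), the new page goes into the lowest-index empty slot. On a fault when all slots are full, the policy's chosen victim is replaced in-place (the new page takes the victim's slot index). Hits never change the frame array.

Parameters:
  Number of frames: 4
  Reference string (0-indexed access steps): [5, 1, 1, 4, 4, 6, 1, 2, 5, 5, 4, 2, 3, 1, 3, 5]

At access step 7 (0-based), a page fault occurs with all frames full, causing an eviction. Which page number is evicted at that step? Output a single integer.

Step 0: ref 5 -> FAULT, frames=[5,-,-,-]
Step 1: ref 1 -> FAULT, frames=[5,1,-,-]
Step 2: ref 1 -> HIT, frames=[5,1,-,-]
Step 3: ref 4 -> FAULT, frames=[5,1,4,-]
Step 4: ref 4 -> HIT, frames=[5,1,4,-]
Step 5: ref 6 -> FAULT, frames=[5,1,4,6]
Step 6: ref 1 -> HIT, frames=[5,1,4,6]
Step 7: ref 2 -> FAULT, evict 6, frames=[5,1,4,2]
At step 7: evicted page 6

Answer: 6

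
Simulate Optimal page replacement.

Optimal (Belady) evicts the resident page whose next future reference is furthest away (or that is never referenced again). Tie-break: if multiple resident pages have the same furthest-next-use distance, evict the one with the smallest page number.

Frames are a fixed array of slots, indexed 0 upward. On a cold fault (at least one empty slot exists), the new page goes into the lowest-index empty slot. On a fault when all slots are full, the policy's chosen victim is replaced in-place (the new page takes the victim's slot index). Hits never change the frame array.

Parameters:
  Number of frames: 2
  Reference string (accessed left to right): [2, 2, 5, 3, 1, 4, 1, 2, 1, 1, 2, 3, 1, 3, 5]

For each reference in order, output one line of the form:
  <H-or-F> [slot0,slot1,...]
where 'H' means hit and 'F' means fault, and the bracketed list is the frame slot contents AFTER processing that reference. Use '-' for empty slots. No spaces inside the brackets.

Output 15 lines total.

F [2,-]
H [2,-]
F [2,5]
F [2,3]
F [2,1]
F [4,1]
H [4,1]
F [2,1]
H [2,1]
H [2,1]
H [2,1]
F [3,1]
H [3,1]
H [3,1]
F [3,5]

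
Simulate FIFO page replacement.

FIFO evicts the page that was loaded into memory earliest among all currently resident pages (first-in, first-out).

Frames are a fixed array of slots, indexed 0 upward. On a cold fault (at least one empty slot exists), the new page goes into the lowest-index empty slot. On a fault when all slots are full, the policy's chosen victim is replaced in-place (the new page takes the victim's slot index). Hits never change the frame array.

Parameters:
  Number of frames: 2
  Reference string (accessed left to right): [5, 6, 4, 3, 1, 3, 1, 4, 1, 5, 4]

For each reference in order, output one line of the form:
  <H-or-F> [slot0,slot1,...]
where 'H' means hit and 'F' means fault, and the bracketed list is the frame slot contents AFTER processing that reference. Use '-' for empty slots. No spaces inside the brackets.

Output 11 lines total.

F [5,-]
F [5,6]
F [4,6]
F [4,3]
F [1,3]
H [1,3]
H [1,3]
F [1,4]
H [1,4]
F [5,4]
H [5,4]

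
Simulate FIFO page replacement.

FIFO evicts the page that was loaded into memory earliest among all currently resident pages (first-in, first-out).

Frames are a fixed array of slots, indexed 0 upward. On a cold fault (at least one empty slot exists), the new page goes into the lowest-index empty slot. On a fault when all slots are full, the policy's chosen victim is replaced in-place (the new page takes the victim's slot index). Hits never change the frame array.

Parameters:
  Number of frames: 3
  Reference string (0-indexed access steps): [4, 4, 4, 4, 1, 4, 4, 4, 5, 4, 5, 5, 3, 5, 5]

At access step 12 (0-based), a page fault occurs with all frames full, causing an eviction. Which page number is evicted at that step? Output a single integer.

Step 0: ref 4 -> FAULT, frames=[4,-,-]
Step 1: ref 4 -> HIT, frames=[4,-,-]
Step 2: ref 4 -> HIT, frames=[4,-,-]
Step 3: ref 4 -> HIT, frames=[4,-,-]
Step 4: ref 1 -> FAULT, frames=[4,1,-]
Step 5: ref 4 -> HIT, frames=[4,1,-]
Step 6: ref 4 -> HIT, frames=[4,1,-]
Step 7: ref 4 -> HIT, frames=[4,1,-]
Step 8: ref 5 -> FAULT, frames=[4,1,5]
Step 9: ref 4 -> HIT, frames=[4,1,5]
Step 10: ref 5 -> HIT, frames=[4,1,5]
Step 11: ref 5 -> HIT, frames=[4,1,5]
Step 12: ref 3 -> FAULT, evict 4, frames=[3,1,5]
At step 12: evicted page 4

Answer: 4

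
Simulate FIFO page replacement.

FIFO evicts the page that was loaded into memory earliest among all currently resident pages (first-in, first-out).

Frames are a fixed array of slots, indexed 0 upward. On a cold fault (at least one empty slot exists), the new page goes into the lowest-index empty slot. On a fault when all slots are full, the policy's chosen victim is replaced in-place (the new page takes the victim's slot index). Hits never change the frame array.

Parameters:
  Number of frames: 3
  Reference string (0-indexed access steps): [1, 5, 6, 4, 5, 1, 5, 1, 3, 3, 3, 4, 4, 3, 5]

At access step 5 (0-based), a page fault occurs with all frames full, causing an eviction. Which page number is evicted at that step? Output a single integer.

Step 0: ref 1 -> FAULT, frames=[1,-,-]
Step 1: ref 5 -> FAULT, frames=[1,5,-]
Step 2: ref 6 -> FAULT, frames=[1,5,6]
Step 3: ref 4 -> FAULT, evict 1, frames=[4,5,6]
Step 4: ref 5 -> HIT, frames=[4,5,6]
Step 5: ref 1 -> FAULT, evict 5, frames=[4,1,6]
At step 5: evicted page 5

Answer: 5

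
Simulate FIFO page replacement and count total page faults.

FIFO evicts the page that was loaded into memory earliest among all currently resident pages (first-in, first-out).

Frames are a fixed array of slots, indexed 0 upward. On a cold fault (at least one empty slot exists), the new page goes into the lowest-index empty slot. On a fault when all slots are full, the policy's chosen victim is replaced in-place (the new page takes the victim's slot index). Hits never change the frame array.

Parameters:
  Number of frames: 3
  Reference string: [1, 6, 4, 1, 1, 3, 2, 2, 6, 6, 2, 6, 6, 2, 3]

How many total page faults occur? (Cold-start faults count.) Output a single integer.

Step 0: ref 1 → FAULT, frames=[1,-,-]
Step 1: ref 6 → FAULT, frames=[1,6,-]
Step 2: ref 4 → FAULT, frames=[1,6,4]
Step 3: ref 1 → HIT, frames=[1,6,4]
Step 4: ref 1 → HIT, frames=[1,6,4]
Step 5: ref 3 → FAULT (evict 1), frames=[3,6,4]
Step 6: ref 2 → FAULT (evict 6), frames=[3,2,4]
Step 7: ref 2 → HIT, frames=[3,2,4]
Step 8: ref 6 → FAULT (evict 4), frames=[3,2,6]
Step 9: ref 6 → HIT, frames=[3,2,6]
Step 10: ref 2 → HIT, frames=[3,2,6]
Step 11: ref 6 → HIT, frames=[3,2,6]
Step 12: ref 6 → HIT, frames=[3,2,6]
Step 13: ref 2 → HIT, frames=[3,2,6]
Step 14: ref 3 → HIT, frames=[3,2,6]
Total faults: 6

Answer: 6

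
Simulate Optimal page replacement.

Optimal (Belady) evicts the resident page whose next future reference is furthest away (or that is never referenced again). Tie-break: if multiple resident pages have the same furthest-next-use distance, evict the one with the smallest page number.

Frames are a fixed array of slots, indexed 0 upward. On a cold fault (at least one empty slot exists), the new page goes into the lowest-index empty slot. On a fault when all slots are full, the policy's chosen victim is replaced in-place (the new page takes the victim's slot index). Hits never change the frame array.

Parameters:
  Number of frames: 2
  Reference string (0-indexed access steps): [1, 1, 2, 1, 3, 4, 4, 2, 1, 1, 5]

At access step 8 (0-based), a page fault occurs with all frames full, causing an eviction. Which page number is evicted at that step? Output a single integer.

Answer: 2

Derivation:
Step 0: ref 1 -> FAULT, frames=[1,-]
Step 1: ref 1 -> HIT, frames=[1,-]
Step 2: ref 2 -> FAULT, frames=[1,2]
Step 3: ref 1 -> HIT, frames=[1,2]
Step 4: ref 3 -> FAULT, evict 1, frames=[3,2]
Step 5: ref 4 -> FAULT, evict 3, frames=[4,2]
Step 6: ref 4 -> HIT, frames=[4,2]
Step 7: ref 2 -> HIT, frames=[4,2]
Step 8: ref 1 -> FAULT, evict 2, frames=[4,1]
At step 8: evicted page 2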